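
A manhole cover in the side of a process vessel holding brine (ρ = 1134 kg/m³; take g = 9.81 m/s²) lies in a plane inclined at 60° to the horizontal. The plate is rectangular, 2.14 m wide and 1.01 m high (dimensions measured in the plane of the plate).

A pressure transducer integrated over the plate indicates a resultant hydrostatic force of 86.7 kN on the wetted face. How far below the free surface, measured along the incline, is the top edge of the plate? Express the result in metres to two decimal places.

γ = ρg = 1134 × 9.81 / 1000 = 11.12454 kN/m³.
A = 2.14 × 1.01 = 2.1614 m².
From F = γ·h_c·A, the centroid depth is h_c = 86.7/(11.12454 × 2.1614) = 3.6058 m.
Let θ = 60° be the plate's angle to the horizontal; measure y along the incline from where the plane meets the free surface. Vertical depth h = y·sinθ with sinθ = 0.866025.
Along the incline, y_c = h_c/sinθ = 3.6058/0.866025 = 4.16362 m.
The centroid lies 1.01/2 = 0.505 m below the top edge, so the top edge sits at y_top = 4.16362 − 0.505 = 3.65862 m along the incline.

y_top ≈ 3.66 m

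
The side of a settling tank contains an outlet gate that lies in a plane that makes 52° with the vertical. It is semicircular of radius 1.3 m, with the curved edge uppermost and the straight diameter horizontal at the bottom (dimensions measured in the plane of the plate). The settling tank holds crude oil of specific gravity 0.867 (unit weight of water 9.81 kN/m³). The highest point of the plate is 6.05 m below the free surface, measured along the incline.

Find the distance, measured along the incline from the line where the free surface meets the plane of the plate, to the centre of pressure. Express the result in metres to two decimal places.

γ = 0.867 × 9.81 = 8.50527 kN/m³.
The plate makes 52° with the vertical, i.e. θ = 90° − 52° = 38° to the horizontal. Measuring y along the incline from the free-surface line, vertical depth h = y·sinθ with sinθ = 0.615661.
The centroid lies 4r/(3π) = 0.551737 m above the diameter, so r − 4r/(3π) = 1.3 − 0.551737 = 0.748263 m below the topmost point, so y_c = 6.05 + 0.748263 = 6.79826 m and h_c = 6.79826 × 0.615661 = 4.18542 m.
A = πr²/2 = π × 1.3²/2 = 2.65465 m².
Resultant F = γ·h_c·A = 8.50527 × 4.18542 × 2.65465 = 94.5006 kN.
I_c = (π/8 − 8/(9π))·r⁴ = 0.109757 × 1.3⁴ = 0.313477 m⁴.
Centre of pressure: y_p = y_c + I_c/(y_c·A) = 6.79826 + 0.313477/(6.79826 × 2.65465) = 6.79826 + 0.01737 = 6.81563 m along the plane.

y_p = 6.82 m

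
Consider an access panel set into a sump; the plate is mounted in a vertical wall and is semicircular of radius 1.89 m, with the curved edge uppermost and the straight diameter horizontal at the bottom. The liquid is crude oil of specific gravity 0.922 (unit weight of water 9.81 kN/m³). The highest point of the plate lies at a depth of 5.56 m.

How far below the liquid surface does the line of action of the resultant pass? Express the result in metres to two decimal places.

h_p = 6.69 m

γ = 0.922 × 9.81 = 9.04482 kN/m³.
The centroid lies 4r/(3π) = 0.802141 m above the diameter, so r − 4r/(3π) = 1.89 − 0.802141 = 1.08786 m below the topmost point, so the centroid depth is h_c = 5.56 + 1.08786 = 6.64786 m.
A = πr²/2 = π × 1.89²/2 = 5.61104 m².
Resultant F = γ·h_c·A = 9.04482 × 6.64786 × 5.61104 = 337.385 kN.
I_c = (π/8 − 8/(9π))·r⁴ = 0.109757 × 1.89⁴ = 1.40049 m⁴.
Centre of pressure: y_p = y_c + I_c/(y_c·A) = 6.64786 + 1.40049/(6.64786 × 5.61104) = 6.64786 + 0.0375452 = 6.68541 m along the plane.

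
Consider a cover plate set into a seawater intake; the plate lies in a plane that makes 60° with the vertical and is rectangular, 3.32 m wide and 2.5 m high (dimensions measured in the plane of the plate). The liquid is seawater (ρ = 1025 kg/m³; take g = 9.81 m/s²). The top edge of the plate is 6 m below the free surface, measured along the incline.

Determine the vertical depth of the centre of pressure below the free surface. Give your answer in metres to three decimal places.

h_p = 3.661 m

γ = ρg = 1025 × 9.81 / 1000 = 10.05525 kN/m³.
The plate makes 60° with the vertical, i.e. θ = 90° − 60° = 30° to the horizontal. Measuring y along the incline from the free-surface line, vertical depth h = y·sinθ with sinθ = 0.500000.
The centroid lies 2.5/2 = 1.25 m below the top edge, so y_c = 6 + 1.25 = 7.25 m and h_c = 7.25 × 0.500000 = 3.625 m.
A = 3.32 × 2.5 = 8.3 m².
Resultant F = γ·h_c·A = 10.05525 × 3.625 × 8.3 = 302.537 kN.
I_c = b·h³/12 = 3.32 × 2.5³/12 = 4.32292 m⁴.
Centre of pressure: y_p = y_c + I_c/(y_c·A) = 7.25 + 4.32292/(7.25 × 8.3) = 7.25 + 0.0718391 = 7.32184 m along the plane.
Vertically, h_p = y_p·sinθ = 7.32184 × 0.500000 = 3.66092 m.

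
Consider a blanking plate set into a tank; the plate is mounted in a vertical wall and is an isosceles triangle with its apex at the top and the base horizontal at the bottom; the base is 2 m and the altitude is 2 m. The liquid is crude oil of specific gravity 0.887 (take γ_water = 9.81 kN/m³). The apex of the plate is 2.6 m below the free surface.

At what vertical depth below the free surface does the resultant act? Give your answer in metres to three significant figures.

γ = 0.887 × 9.81 = 8.70147 kN/m³.
With the apex up, the centroid sits 2h/3 = 2 × 2/3 = 1.33333 m below the apex, so the centroid depth is h_c = 2.6 + 1.33333 = 3.93333 m.
A = ½ × 2 × 2 = 2 m².
Resultant F = γ·h_c·A = 8.70147 × 3.93333 × 2 = 68.4515 kN.
I_c = b·h³/36 = 2 × 2³/36 = 0.444444 m⁴.
Centre of pressure: y_p = y_c + I_c/(y_c·A) = 3.93333 + 0.444444/(3.93333 × 2) = 3.93333 + 0.0564972 = 3.98983 m along the plane.

h_p = 3.99 m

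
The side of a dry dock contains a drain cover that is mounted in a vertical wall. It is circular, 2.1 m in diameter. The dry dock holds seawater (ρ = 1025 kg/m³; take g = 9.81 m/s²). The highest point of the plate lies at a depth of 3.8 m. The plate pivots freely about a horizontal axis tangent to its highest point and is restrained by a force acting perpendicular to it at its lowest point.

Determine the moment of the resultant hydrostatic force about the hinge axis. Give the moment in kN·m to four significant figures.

γ = ρg = 1025 × 9.81 / 1000 = 10.05525 kN/m³.
The centroid is at the centre, 1.05 m below the top of the plate, so the centroid depth is h_c = 3.8 + 1.05 = 4.85 m.
A = π(1.05)² = 3.46361 m².
Resultant F = γ·h_c·A = 10.05525 × 4.85 × 3.46361 = 168.913 kN.
I_c = πr⁴/4 = π × 1.05⁴/4 = 0.954656 m⁴.
Centre of pressure: y_p = y_c + I_c/(y_c·A) = 4.85 + 0.954656/(4.85 × 3.46361) = 4.85 + 0.0568298 = 4.90683 m along the plane.
The resultant acts 1.05 + 0.0568298 = 1.10683 m (along the plate) below the hinge at the top edge, so the moment about the hinge is M = F × 1.10683 = 168.913 × 1.10683 = 186.958 kN·m.

M ≈ 187.0 kN·m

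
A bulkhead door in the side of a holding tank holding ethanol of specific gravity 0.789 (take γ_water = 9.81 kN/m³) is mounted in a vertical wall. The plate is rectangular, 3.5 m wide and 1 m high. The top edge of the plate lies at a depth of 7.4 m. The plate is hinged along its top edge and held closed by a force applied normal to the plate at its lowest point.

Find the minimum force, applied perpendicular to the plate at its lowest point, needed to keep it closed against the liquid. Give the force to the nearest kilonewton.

P ≈ 109 kN

γ = 0.789 × 9.81 = 7.74009 kN/m³.
The centroid lies 1/2 = 0.5 m below the top edge, so the centroid depth is h_c = 7.4 + 0.5 = 7.9 m.
A = 3.5 × 1 = 3.5 m².
Resultant F = γ·h_c·A = 7.74009 × 7.9 × 3.5 = 214.013 kN.
I_c = b·h³/12 = 3.5 × 1³/12 = 0.291667 m⁴.
Centre of pressure: y_p = y_c + I_c/(y_c·A) = 7.9 + 0.291667/(7.9 × 3.5) = 7.9 + 0.0105485 = 7.91055 m along the plane.
The resultant acts 0.5 + 0.0105485 = 0.510548 m (along the plate) below the hinge at the top edge, so the moment about the hinge is M = F × 0.510548 = 214.013 × 0.510548 = 109.264 kN·m.
A normal force at the bottom, 1 m from the hinge, must supply this moment: P = 109.264/1 = 109.264 kN.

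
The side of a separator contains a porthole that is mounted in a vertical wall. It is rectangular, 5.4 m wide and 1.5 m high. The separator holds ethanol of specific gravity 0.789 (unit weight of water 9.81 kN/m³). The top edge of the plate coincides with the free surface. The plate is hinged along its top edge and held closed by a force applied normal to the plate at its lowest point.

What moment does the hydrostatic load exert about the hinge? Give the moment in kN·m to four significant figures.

γ = 0.789 × 9.81 = 7.74009 kN/m³.
The centroid lies 1.5/2 = 0.75 m below the top edge, so the centroid depth is h_c = 0.75 m.
A = 5.4 × 1.5 = 8.1 m².
Resultant F = γ·h_c·A = 7.74009 × 0.75 × 8.1 = 47.021 kN.
I_c = b·h³/12 = 5.4 × 1.5³/12 = 1.51875 m⁴.
Centre of pressure: y_p = y_c + I_c/(y_c·A) = 0.75 + 1.51875/(0.75 × 8.1) = 0.75 + 0.25 = 1 m along the plane.
The resultant acts 0.75 + 0.25 = 1 m (along the plate) below the hinge at the top edge, so the moment about the hinge is M = F × 1 = 47.021 × 1 = 47.021 kN·m.

M ≈ 47.02 kN·m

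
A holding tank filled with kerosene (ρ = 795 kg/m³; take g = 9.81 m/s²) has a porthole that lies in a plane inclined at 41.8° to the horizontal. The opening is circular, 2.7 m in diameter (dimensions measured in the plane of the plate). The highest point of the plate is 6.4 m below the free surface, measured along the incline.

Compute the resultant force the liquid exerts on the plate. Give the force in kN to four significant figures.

γ = ρg = 795 × 9.81 / 1000 = 7.79895 kN/m³.
Let θ = 41.8° be the plate's angle to the horizontal; measure y along the incline from where the plane meets the free surface. Vertical depth h = y·sinθ with sinθ = 0.666532.
The centroid is at the centre, 1.35 m below the top of the plate, so y_c = 6.4 + 1.35 = 7.75 m and h_c = 7.75 × 0.666532 = 5.16562 m.
A = π(1.35)² = 5.72555 m².
Resultant F = γ·h_c·A = 7.79895 × 5.16562 × 5.72555 = 230.662 kN.

F ≈ 230.7 kN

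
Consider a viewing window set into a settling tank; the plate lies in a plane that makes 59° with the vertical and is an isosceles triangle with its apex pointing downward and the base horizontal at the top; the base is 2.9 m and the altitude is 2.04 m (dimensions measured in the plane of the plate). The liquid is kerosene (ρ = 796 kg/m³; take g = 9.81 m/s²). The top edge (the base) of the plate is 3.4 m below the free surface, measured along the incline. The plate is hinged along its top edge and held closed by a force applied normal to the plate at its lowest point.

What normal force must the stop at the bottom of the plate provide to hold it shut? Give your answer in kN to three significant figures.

γ = ρg = 796 × 9.81 / 1000 = 7.80876 kN/m³.
The plate makes 59° with the vertical, i.e. θ = 90° − 59° = 31° to the horizontal. Measuring y along the incline from the free-surface line, vertical depth h = y·sinθ with sinθ = 0.515038.
With the apex down, the centroid sits h/3 = 2.04/3 = 0.68 m below the base (the top edge), so y_c = 3.4 + 0.68 = 4.08 m and h_c = 4.08 × 0.515038 = 2.10136 m.
A = ½ × 2.9 × 2.04 = 2.958 m².
Resultant F = γ·h_c·A = 7.80876 × 2.10136 × 2.958 = 48.5379 kN.
I_c = b·h³/36 = 2.9 × 2.04³/36 = 0.68389 m⁴.
Centre of pressure: y_p = y_c + I_c/(y_c·A) = 4.08 + 0.68389/(4.08 × 2.958) = 4.08 + 0.0566667 = 4.13667 m along the plane.
The resultant acts 0.68 + 0.0566667 = 0.736667 m (along the plate) below the hinge at the top edge, so the moment about the hinge is M = F × 0.736667 = 48.5379 × 0.736667 = 35.7563 kN·m.
A normal force at the bottom, 2.04 m from the hinge, must supply this moment: P = 35.7563/2.04 = 17.5276 kN.

P ≈ 17.5 kN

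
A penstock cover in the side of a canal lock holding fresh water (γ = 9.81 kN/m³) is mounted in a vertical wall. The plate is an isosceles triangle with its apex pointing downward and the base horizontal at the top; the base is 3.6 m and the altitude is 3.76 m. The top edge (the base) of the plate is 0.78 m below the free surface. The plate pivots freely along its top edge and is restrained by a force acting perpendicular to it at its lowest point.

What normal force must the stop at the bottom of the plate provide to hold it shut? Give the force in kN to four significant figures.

γ = 9.81 kN/m³.
With the apex down, the centroid sits h/3 = 3.76/3 = 1.25333 m below the base (the top edge), so the centroid depth is h_c = 0.78 + 1.25333 = 2.03333 m.
A = ½ × 3.6 × 3.76 = 6.768 m².
Resultant F = γ·h_c·A = 9.81 × 2.03333 × 6.768 = 135.001 kN.
I_c = b·h³/36 = 3.6 × 3.76³/36 = 5.31574 m⁴.
Centre of pressure: y_p = y_c + I_c/(y_c·A) = 2.03333 + 5.31574/(2.03333 × 6.768) = 2.03333 + 0.386274 = 2.4196 m along the plane.
The resultant acts 1.25333 + 0.386274 = 1.6396 m (along the plate) below the hinge at the top edge, so the moment about the hinge is M = F × 1.6396 = 135.001 × 1.6396 = 221.348 kN·m.
A normal force at the bottom, 3.76 m from the hinge, must supply this moment: P = 221.348/3.76 = 58.8691 kN.

P ≈ 58.87 kN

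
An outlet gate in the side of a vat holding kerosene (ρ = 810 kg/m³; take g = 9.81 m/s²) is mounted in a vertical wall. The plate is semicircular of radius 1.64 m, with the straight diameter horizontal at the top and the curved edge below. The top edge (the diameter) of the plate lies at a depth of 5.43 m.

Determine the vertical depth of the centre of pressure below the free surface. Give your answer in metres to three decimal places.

h_p = 6.157 m

γ = ρg = 810 × 9.81 / 1000 = 7.9461 kN/m³.
The centroid of a semicircle lies 4r/(3π) = 0.696038 m from the diameter, here below the top edge, so the centroid depth is h_c = 5.43 + 0.696038 = 6.12604 m.
A = πr²/2 = π × 1.64²/2 = 4.22481 m².
Resultant F = γ·h_c·A = 7.9461 × 6.12604 × 4.22481 = 205.656 kN.
I_c = (π/8 − 8/(9π))·r⁴ = 0.109757 × 1.64⁴ = 0.793976 m⁴.
Centre of pressure: y_p = y_c + I_c/(y_c·A) = 6.12604 + 0.793976/(6.12604 × 4.22481) = 6.12604 + 0.0306775 = 6.15672 m along the plane.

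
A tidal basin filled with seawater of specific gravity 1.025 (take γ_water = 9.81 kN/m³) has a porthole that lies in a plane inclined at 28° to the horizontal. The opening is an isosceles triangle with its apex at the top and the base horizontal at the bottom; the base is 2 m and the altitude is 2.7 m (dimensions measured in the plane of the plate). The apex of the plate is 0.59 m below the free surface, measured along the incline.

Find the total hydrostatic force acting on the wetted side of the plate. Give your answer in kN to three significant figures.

γ = 1.025 × 9.81 = 10.05525 kN/m³.
Let θ = 28° be the plate's angle to the horizontal; measure y along the incline from where the plane meets the free surface. Vertical depth h = y·sinθ with sinθ = 0.469472.
With the apex up, the centroid sits 2h/3 = 2 × 2.7/3 = 1.8 m below the apex, so y_c = 0.59 + 1.8 = 2.39 m and h_c = 2.39 × 0.469472 = 1.12204 m.
A = ½ × 2 × 2.7 = 2.7 m².
Resultant F = γ·h_c·A = 10.05525 × 1.12204 × 2.7 = 30.4625 kN.

F ≈ 30.5 kN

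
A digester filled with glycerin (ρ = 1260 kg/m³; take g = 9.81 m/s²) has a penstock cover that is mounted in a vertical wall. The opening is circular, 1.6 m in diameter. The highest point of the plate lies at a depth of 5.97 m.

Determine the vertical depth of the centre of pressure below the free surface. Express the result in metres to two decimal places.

h_p = 6.79 m

γ = ρg = 1260 × 9.81 / 1000 = 12.3606 kN/m³.
The centroid is at the centre, 0.8 m below the top of the plate, so the centroid depth is h_c = 5.97 + 0.8 = 6.77 m.
A = π(0.8)² = 2.01062 m².
Resultant F = γ·h_c·A = 12.3606 × 6.77 × 2.01062 = 168.251 kN.
I_c = πr⁴/4 = π × 0.8⁴/4 = 0.321699 m⁴.
Centre of pressure: y_p = y_c + I_c/(y_c·A) = 6.77 + 0.321699/(6.77 × 2.01062) = 6.77 + 0.0236337 = 6.79363 m along the plane.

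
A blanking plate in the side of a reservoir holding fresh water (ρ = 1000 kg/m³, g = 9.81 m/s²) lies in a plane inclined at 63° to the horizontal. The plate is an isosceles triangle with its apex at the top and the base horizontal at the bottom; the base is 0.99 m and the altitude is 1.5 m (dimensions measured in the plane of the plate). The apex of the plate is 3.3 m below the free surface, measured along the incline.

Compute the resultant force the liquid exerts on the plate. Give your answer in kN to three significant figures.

γ = ρg = 1000 × 9.81 = 9810 N/m³ = 9.81 kN/m³.
Let θ = 63° be the plate's angle to the horizontal; measure y along the incline from where the plane meets the free surface. Vertical depth h = y·sinθ with sinθ = 0.891007.
With the apex up, the centroid sits 2h/3 = 2 × 1.5/3 = 1 m below the apex, so y_c = 3.3 + 1 = 4.3 m and h_c = 4.3 × 0.891007 = 3.83133 m.
A = ½ × 0.99 × 1.5 = 0.7425 m².
Resultant F = γ·h_c·A = 9.81 × 3.83133 × 0.7425 = 27.9071 kN.

F ≈ 27.9 kN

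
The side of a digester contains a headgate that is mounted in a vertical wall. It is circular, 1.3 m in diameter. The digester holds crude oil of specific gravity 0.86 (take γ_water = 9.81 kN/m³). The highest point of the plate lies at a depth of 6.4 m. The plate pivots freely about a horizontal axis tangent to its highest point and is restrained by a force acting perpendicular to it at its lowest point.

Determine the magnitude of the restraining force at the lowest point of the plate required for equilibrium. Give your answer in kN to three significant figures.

P ≈ 40.4 kN

γ = 0.86 × 9.81 = 8.4366 kN/m³.
The centroid is at the centre, 0.65 m below the top of the plate, so the centroid depth is h_c = 6.4 + 0.65 = 7.05 m.
A = π(0.65)² = 1.32732 m².
Resultant F = γ·h_c·A = 8.4366 × 7.05 × 1.32732 = 78.9464 kN.
I_c = πr⁴/4 = π × 0.65⁴/4 = 0.140198 m⁴.
Centre of pressure: y_p = y_c + I_c/(y_c·A) = 7.05 + 0.140198/(7.05 × 1.32732) = 7.05 + 0.0149823 = 7.06498 m along the plane.
The resultant acts 0.65 + 0.0149823 = 0.664982 m (along the plate) below the hinge at the top edge, so the moment about the hinge is M = F × 0.664982 = 78.9464 × 0.664982 = 52.4979 kN·m.
A normal force at the bottom, 1.3 m from the hinge, must supply this moment: P = 52.4979/1.3 = 40.383 kN.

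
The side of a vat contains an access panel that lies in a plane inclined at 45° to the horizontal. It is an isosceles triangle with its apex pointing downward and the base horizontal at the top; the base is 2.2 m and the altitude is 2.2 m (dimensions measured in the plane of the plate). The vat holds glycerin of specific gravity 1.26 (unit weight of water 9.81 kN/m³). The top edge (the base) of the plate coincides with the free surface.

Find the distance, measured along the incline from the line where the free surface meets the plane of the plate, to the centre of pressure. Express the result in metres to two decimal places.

γ = 1.26 × 9.81 = 12.3606 kN/m³.
Let θ = 45° be the plate's angle to the horizontal; measure y along the incline from where the plane meets the free surface. Vertical depth h = y·sinθ with sinθ = 0.707107.
With the apex down, the centroid sits h/3 = 2.2/3 = 0.733333 m below the base (the top edge), so y_c = 0.733333 m and h_c = 0.733333 × 0.707107 = 0.518545 m.
A = ½ × 2.2 × 2.2 = 2.42 m².
Resultant F = γ·h_c·A = 12.3606 × 0.518545 × 2.42 = 15.5111 kN.
I_c = b·h³/36 = 2.2 × 2.2³/36 = 0.650711 m⁴.
Centre of pressure: y_p = y_c + I_c/(y_c·A) = 0.733333 + 0.650711/(0.733333 × 2.42) = 0.733333 + 0.366667 = 1.1 m along the plane.

y_p = 1.10 m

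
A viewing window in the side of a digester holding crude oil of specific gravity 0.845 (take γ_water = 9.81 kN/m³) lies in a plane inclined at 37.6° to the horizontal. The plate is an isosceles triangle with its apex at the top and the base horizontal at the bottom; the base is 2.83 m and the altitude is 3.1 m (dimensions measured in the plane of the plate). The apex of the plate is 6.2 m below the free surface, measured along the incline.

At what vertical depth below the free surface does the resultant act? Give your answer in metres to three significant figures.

h_p = 5.08 m

γ = 0.845 × 9.81 = 8.28945 kN/m³.
Let θ = 37.6° be the plate's angle to the horizontal; measure y along the incline from where the plane meets the free surface. Vertical depth h = y·sinθ with sinθ = 0.610145.
With the apex up, the centroid sits 2h/3 = 2 × 3.1/3 = 2.06667 m below the apex, so y_c = 6.2 + 2.06667 = 8.26667 m and h_c = 8.26667 × 0.610145 = 5.04387 m.
A = ½ × 2.83 × 3.1 = 4.3865 m².
Resultant F = γ·h_c·A = 8.28945 × 5.04387 × 4.3865 = 183.404 kN.
I_c = b·h³/36 = 2.83 × 3.1³/36 = 2.3419 m⁴.
Centre of pressure: y_p = y_c + I_c/(y_c·A) = 8.26667 + 2.3419/(8.26667 × 4.3865) = 8.26667 + 0.0645832 = 8.33125 m along the plane.
Vertically, h_p = y_p·sinθ = 8.33125 × 0.610145 = 5.08327 m.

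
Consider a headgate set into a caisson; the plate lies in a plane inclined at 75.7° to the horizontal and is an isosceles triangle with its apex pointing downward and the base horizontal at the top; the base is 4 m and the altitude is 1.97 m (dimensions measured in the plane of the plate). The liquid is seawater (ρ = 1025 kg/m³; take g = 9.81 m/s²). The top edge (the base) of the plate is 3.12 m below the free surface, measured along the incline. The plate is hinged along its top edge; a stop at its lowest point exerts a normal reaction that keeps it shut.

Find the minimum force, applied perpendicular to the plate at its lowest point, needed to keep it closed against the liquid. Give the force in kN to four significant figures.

γ = ρg = 1025 × 9.81 / 1000 = 10.05525 kN/m³.
Let θ = 75.7° be the plate's angle to the horizontal; measure y along the incline from where the plane meets the free surface. Vertical depth h = y·sinθ with sinθ = 0.969016.
With the apex down, the centroid sits h/3 = 1.97/3 = 0.656667 m below the base (the top edge), so y_c = 3.12 + 0.656667 = 3.77667 m and h_c = 3.77667 × 0.969016 = 3.65965 m.
A = ½ × 4 × 1.97 = 3.94 m².
Resultant F = γ·h_c·A = 10.05525 × 3.65965 × 3.94 = 144.987 kN.
I_c = b·h³/36 = 4 × 1.97³/36 = 0.849486 m⁴.
Centre of pressure: y_p = y_c + I_c/(y_c·A) = 3.77667 + 0.849486/(3.77667 × 3.94) = 3.77667 + 0.0570888 = 3.83376 m along the plane.
The resultant acts 0.656667 + 0.0570888 = 0.713756 m (along the plate) below the hinge at the top edge, so the moment about the hinge is M = F × 0.713756 = 144.987 × 0.713756 = 103.485 kN·m.
A normal force at the bottom, 1.97 m from the hinge, must supply this moment: P = 103.485/1.97 = 52.5305 kN.

P ≈ 52.53 kN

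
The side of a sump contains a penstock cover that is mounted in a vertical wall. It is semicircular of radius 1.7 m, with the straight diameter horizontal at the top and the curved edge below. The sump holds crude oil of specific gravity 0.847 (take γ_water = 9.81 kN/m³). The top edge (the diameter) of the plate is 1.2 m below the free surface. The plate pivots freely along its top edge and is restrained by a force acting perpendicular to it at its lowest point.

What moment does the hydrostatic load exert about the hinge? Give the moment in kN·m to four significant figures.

M ≈ 59.91 kN·m

γ = 0.847 × 9.81 = 8.30907 kN/m³.
The centroid of a semicircle lies 4r/(3π) = 0.721502 m from the diameter, here below the top edge, so the centroid depth is h_c = 1.2 + 0.721502 = 1.9215 m.
A = πr²/2 = π × 1.7²/2 = 4.5396 m².
Resultant F = γ·h_c·A = 8.30907 × 1.9215 × 4.5396 = 72.4787 kN.
I_c = (π/8 − 8/(9π))·r⁴ = 0.109757 × 1.7⁴ = 0.916701 m⁴.
Centre of pressure: y_p = y_c + I_c/(y_c·A) = 1.9215 + 0.916701/(1.9215 × 4.5396) = 1.9215 + 0.105092 = 2.02659 m along the plane.
The resultant acts 0.721502 + 0.105092 = 0.826594 m (along the plate) below the hinge at the top edge, so the moment about the hinge is M = F × 0.826594 = 72.4787 × 0.826594 = 59.9105 kN·m.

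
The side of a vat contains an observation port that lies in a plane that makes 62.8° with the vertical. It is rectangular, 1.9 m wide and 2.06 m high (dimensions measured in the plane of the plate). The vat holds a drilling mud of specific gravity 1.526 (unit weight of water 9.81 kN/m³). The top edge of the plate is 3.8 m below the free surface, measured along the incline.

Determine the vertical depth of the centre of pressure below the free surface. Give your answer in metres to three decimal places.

γ = 1.526 × 9.81 = 14.97006 kN/m³.
The plate makes 62.8° with the vertical, i.e. θ = 90° − 62.8° = 27.2° to the horizontal. Measuring y along the incline from the free-surface line, vertical depth h = y·sinθ with sinθ = 0.457098.
The centroid lies 2.06/2 = 1.03 m below the top edge, so y_c = 3.8 + 1.03 = 4.83 m and h_c = 4.83 × 0.457098 = 2.20778 m.
A = 1.9 × 2.06 = 3.914 m².
Resultant F = γ·h_c·A = 14.97006 × 2.20778 × 3.914 = 129.36 kN.
I_c = b·h³/12 = 1.9 × 2.06³/12 = 1.38412 m⁴.
Centre of pressure: y_p = y_c + I_c/(y_c·A) = 4.83 + 1.38412/(4.83 × 3.914) = 4.83 + 0.073216 = 4.90322 m along the plane.
Vertically, h_p = y_p·sinθ = 4.90322 × 0.457098 = 2.24125 m.

h_p = 2.241 m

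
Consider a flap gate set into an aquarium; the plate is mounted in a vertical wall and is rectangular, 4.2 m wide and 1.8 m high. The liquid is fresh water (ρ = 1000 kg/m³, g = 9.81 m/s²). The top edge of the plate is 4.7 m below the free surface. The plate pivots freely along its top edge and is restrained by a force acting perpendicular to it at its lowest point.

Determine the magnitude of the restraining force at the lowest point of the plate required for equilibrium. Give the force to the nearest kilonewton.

P ≈ 219 kN

γ = ρg = 1000 × 9.81 = 9810 N/m³ = 9.81 kN/m³.
The centroid lies 1.8/2 = 0.9 m below the top edge, so the centroid depth is h_c = 4.7 + 0.9 = 5.6 m.
A = 4.2 × 1.8 = 7.56 m².
Resultant F = γ·h_c·A = 9.81 × 5.6 × 7.56 = 415.316 kN.
I_c = b·h³/12 = 4.2 × 1.8³/12 = 2.0412 m⁴.
Centre of pressure: y_p = y_c + I_c/(y_c·A) = 5.6 + 2.0412/(5.6 × 7.56) = 5.6 + 0.0482143 = 5.64821 m along the plane.
The resultant acts 0.9 + 0.0482143 = 0.948214 m (along the plate) below the hinge at the top edge, so the moment about the hinge is M = F × 0.948214 = 415.316 × 0.948214 = 393.808 kN·m.
A normal force at the bottom, 1.8 m from the hinge, must supply this moment: P = 393.808/1.8 = 218.782 kN.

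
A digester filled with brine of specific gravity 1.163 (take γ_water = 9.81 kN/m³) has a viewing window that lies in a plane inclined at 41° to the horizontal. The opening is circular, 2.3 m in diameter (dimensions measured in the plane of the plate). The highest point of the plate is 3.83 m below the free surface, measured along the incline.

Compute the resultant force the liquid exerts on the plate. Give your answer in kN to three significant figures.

γ = 1.163 × 9.81 = 11.40903 kN/m³.
Let θ = 41° be the plate's angle to the horizontal; measure y along the incline from where the plane meets the free surface. Vertical depth h = y·sinθ with sinθ = 0.656059.
The centroid is at the centre, 1.15 m below the top of the plate, so y_c = 3.83 + 1.15 = 4.98 m and h_c = 4.98 × 0.656059 = 3.26717 m.
A = π(1.15)² = 4.15476 m².
Resultant F = γ·h_c·A = 11.40903 × 3.26717 × 4.15476 = 154.87 kN.

F ≈ 155 kN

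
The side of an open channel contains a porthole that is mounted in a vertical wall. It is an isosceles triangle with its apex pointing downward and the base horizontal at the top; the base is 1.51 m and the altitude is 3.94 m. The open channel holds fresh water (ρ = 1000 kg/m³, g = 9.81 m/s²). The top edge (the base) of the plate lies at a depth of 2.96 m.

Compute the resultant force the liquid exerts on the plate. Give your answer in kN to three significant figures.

γ = ρg = 1000 × 9.81 = 9810 N/m³ = 9.81 kN/m³.
With the apex down, the centroid sits h/3 = 3.94/3 = 1.31333 m below the base (the top edge), so the centroid depth is h_c = 2.96 + 1.31333 = 4.27333 m.
A = ½ × 1.51 × 3.94 = 2.9747 m².
Resultant F = γ·h_c·A = 9.81 × 4.27333 × 2.9747 = 124.703 kN.

F ≈ 125 kN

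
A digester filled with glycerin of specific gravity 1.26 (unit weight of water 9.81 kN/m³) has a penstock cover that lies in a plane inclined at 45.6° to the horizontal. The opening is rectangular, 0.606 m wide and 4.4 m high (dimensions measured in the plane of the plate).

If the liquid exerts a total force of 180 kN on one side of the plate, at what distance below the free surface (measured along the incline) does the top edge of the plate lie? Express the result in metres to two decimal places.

γ = 1.26 × 9.81 = 12.3606 kN/m³.
A = 0.606 × 4.4 = 2.6664 m².
From F = γ·h_c·A, the centroid depth is h_c = 180/(12.3606 × 2.6664) = 5.46145 m.
Let θ = 45.6° be the plate's angle to the horizontal; measure y along the incline from where the plane meets the free surface. Vertical depth h = y·sinθ with sinθ = 0.714473.
Along the incline, y_c = h_c/sinθ = 5.46145/0.714473 = 7.64403 m.
The centroid lies 4.4/2 = 2.2 m below the top edge, so the top edge sits at y_top = 7.64403 − 2.2 = 5.44403 m along the incline.

y_top ≈ 5.44 m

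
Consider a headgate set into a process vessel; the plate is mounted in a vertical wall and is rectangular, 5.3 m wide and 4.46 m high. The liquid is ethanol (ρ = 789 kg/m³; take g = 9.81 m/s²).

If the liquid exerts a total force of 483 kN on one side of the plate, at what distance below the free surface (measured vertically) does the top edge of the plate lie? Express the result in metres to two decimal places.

d_top ≈ 0.41 m

γ = ρg = 789 × 9.81 / 1000 = 7.74009 kN/m³.
A = 5.3 × 4.46 = 23.638 m².
From F = γ·h_c·A, the centroid depth is h_c = 483/(7.74009 × 23.638) = 2.63992 m.
The centroid lies 4.46/2 = 2.23 m below the top edge, so the top edge sits at h_top = 2.63992 − 2.23 = 0.40992 m below the surface.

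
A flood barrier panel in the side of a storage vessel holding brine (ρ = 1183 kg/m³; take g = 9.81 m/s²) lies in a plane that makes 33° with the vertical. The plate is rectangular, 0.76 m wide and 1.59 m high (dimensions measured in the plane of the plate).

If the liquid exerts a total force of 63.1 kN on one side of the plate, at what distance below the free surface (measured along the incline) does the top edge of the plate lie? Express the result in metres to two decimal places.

γ = ρg = 1183 × 9.81 / 1000 = 11.60523 kN/m³.
A = 0.76 × 1.59 = 1.2084 m².
From F = γ·h_c·A, the centroid depth is h_c = 63.1/(11.60523 × 1.2084) = 4.49951 m.
The plate makes 33° with the vertical, i.e. θ = 90° − 33° = 57° to the horizontal. Measuring y along the incline from the free-surface line, vertical depth h = y·sinθ with sinθ = 0.838671.
Along the incline, y_c = h_c/sinθ = 4.49951/0.838671 = 5.36505 m.
The centroid lies 1.59/2 = 0.795 m below the top edge, so the top edge sits at y_top = 5.36505 − 0.795 = 4.57005 m along the incline.

y_top ≈ 4.57 m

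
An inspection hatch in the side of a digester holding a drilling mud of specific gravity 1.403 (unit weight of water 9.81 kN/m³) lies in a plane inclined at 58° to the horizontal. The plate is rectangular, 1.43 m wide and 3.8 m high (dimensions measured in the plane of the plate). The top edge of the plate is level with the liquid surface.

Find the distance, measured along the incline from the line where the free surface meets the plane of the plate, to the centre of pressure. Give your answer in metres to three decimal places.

y_p = 2.533 m

γ = 1.403 × 9.81 = 13.76343 kN/m³.
Let θ = 58° be the plate's angle to the horizontal; measure y along the incline from where the plane meets the free surface. Vertical depth h = y·sinθ with sinθ = 0.848048.
The centroid lies 3.8/2 = 1.9 m below the top edge, so y_c = 1.9 m and h_c = 1.9 × 0.848048 = 1.61129 m.
A = 1.43 × 3.8 = 5.434 m².
Resultant F = γ·h_c·A = 13.76343 × 1.61129 × 5.434 = 120.509 kN.
I_c = b·h³/12 = 1.43 × 3.8³/12 = 6.53891 m⁴.
Centre of pressure: y_p = y_c + I_c/(y_c·A) = 1.9 + 6.53891/(1.9 × 5.434) = 1.9 + 0.633333 = 2.53333 m along the plane.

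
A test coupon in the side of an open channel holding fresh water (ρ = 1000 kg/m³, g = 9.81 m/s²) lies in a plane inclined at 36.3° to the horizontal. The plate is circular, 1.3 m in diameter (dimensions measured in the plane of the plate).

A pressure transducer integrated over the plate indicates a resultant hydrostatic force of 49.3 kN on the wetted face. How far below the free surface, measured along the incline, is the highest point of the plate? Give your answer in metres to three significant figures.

y_top ≈ 5.75 m

γ = ρg = 1000 × 9.81 = 9810 N/m³ = 9.81 kN/m³.
A = π(0.65)² = 1.32732 m².
From F = γ·h_c·A, the centroid depth is h_c = 49.3/(9.81 × 1.32732) = 3.78619 m.
Let θ = 36.3° be the plate's angle to the horizontal; measure y along the incline from where the plane meets the free surface. Vertical depth h = y·sinθ with sinθ = 0.592013.
Along the incline, y_c = h_c/sinθ = 3.78619/0.592013 = 6.39545 m.
The centroid is at the centre, 0.65 m below the top of the plate, so the highest point sits at y_top = 6.39545 − 0.65 = 5.74545 m along the incline.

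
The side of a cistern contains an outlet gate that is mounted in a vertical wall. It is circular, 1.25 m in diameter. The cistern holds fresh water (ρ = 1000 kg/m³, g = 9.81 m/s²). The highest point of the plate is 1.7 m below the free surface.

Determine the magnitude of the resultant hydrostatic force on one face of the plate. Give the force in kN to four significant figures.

γ = ρg = 1000 × 9.81 = 9810 N/m³ = 9.81 kN/m³.
The centroid is at the centre, 0.625 m below the top of the plate, so the centroid depth is h_c = 1.7 + 0.625 = 2.325 m.
A = π(0.625)² = 1.22718 m².
Resultant F = γ·h_c·A = 9.81 × 2.325 × 1.22718 = 27.9898 kN.

F ≈ 27.99 kN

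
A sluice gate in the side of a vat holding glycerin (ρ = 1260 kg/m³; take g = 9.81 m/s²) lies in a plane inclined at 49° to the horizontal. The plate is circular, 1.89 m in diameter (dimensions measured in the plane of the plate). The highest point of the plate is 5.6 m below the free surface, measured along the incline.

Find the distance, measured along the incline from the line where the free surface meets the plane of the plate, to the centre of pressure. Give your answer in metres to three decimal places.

y_p = 6.579 m

γ = ρg = 1260 × 9.81 / 1000 = 12.3606 kN/m³.
Let θ = 49° be the plate's angle to the horizontal; measure y along the incline from where the plane meets the free surface. Vertical depth h = y·sinθ with sinθ = 0.754710.
The centroid is at the centre, 0.945 m below the top of the plate, so y_c = 5.6 + 0.945 = 6.545 m and h_c = 6.545 × 0.754710 = 4.93958 m.
A = π(0.945)² = 2.80552 m².
Resultant F = γ·h_c·A = 12.3606 × 4.93958 × 2.80552 = 171.294 kN.
I_c = πr⁴/4 = π × 0.945⁴/4 = 0.62635 m⁴.
Centre of pressure: y_p = y_c + I_c/(y_c·A) = 6.545 + 0.62635/(6.545 × 2.80552) = 6.545 + 0.034111 = 6.57911 m along the plane.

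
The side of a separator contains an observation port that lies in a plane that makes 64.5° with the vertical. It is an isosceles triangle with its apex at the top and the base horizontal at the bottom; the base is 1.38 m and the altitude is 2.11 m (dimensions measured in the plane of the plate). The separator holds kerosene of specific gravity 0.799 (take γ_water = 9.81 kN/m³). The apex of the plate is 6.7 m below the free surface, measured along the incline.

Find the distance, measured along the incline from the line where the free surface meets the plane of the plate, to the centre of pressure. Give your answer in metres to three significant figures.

y_p = 8.14 m

γ = 0.799 × 9.81 = 7.83819 kN/m³.
The plate makes 64.5° with the vertical, i.e. θ = 90° − 64.5° = 25.5° to the horizontal. Measuring y along the incline from the free-surface line, vertical depth h = y·sinθ with sinθ = 0.430511.
With the apex up, the centroid sits 2h/3 = 2 × 2.11/3 = 1.40667 m below the apex, so y_c = 6.7 + 1.40667 = 8.10667 m and h_c = 8.10667 × 0.430511 = 3.49001 m.
A = ½ × 1.38 × 2.11 = 1.4559 m².
Resultant F = γ·h_c·A = 7.83819 × 3.49001 × 1.4559 = 39.8267 kN.
I_c = b·h³/36 = 1.38 × 2.11³/36 = 0.360101 m⁴.
Centre of pressure: y_p = y_c + I_c/(y_c·A) = 8.10667 + 0.360101/(8.10667 × 1.4559) = 8.10667 + 0.0305106 = 8.13718 m along the plane.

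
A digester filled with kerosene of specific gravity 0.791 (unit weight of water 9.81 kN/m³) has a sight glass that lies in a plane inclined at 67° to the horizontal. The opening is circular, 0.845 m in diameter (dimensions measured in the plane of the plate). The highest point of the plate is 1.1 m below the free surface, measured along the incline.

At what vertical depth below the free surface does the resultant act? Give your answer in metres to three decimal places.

γ = 0.791 × 9.81 = 7.75971 kN/m³.
Let θ = 67° be the plate's angle to the horizontal; measure y along the incline from where the plane meets the free surface. Vertical depth h = y·sinθ with sinθ = 0.920505.
The centroid is at the centre, 0.4225 m below the top of the plate, so y_c = 1.1 + 0.4225 = 1.5225 m and h_c = 1.5225 × 0.920505 = 1.40147 m.
A = π(0.4225)² = 0.560794 m².
Resultant F = γ·h_c·A = 7.75971 × 1.40147 × 0.560794 = 6.09864 kN.
I_c = πr⁴/4 = π × 0.4225⁴/4 = 0.0250263 m⁴.
Centre of pressure: y_p = y_c + I_c/(y_c·A) = 1.5225 + 0.0250263/(1.5225 × 0.560794) = 1.5225 + 0.0293114 = 1.55181 m along the plane.
Vertically, h_p = y_p·sinθ = 1.55181 × 0.920505 = 1.42845 m.

h_p = 1.428 m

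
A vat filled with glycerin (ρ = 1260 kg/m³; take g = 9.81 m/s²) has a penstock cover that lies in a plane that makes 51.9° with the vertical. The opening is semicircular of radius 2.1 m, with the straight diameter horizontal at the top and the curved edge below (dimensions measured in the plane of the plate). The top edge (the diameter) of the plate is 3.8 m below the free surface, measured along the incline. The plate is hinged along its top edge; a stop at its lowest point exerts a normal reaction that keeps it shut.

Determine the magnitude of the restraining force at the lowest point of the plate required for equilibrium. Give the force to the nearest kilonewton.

γ = ρg = 1260 × 9.81 / 1000 = 12.3606 kN/m³.
The plate makes 51.9° with the vertical, i.e. θ = 90° − 51.9° = 38.1° to the horizontal. Measuring y along the incline from the free-surface line, vertical depth h = y·sinθ with sinθ = 0.617036.
The centroid of a semicircle lies 4r/(3π) = 0.891268 m from the diameter, here below the top edge, so y_c = 3.8 + 0.891268 = 4.69127 m and h_c = 4.69127 × 0.617036 = 2.89468 m.
A = πr²/2 = π × 2.1²/2 = 6.92721 m².
Resultant F = γ·h_c·A = 12.3606 × 2.89468 × 6.92721 = 247.855 kN.
I_c = (π/8 − 8/(9π))·r⁴ = 0.109757 × 2.1⁴ = 2.13457 m⁴.
Centre of pressure: y_p = y_c + I_c/(y_c·A) = 4.69127 + 2.13457/(4.69127 × 6.92721) = 4.69127 + 0.0656843 = 4.75695 m along the plane.
The resultant acts 0.891268 + 0.0656843 = 0.956952 m (along the plate) below the hinge at the top edge, so the moment about the hinge is M = F × 0.956952 = 247.855 × 0.956952 = 237.185 kN·m.
A normal force at the bottom, 2.1 m from the hinge, must supply this moment: P = 237.185/2.1 = 112.945 kN.

P ≈ 113 kN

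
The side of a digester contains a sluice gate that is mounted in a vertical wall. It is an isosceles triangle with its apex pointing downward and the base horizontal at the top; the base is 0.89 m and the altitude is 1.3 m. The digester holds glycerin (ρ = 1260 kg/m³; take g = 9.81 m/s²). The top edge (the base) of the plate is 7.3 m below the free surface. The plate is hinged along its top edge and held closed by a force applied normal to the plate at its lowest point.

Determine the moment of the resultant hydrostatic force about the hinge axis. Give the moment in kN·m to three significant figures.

M ≈ 24.6 kN·m

γ = ρg = 1260 × 9.81 / 1000 = 12.3606 kN/m³.
With the apex down, the centroid sits h/3 = 1.3/3 = 0.433333 m below the base (the top edge), so the centroid depth is h_c = 7.3 + 0.433333 = 7.73333 m.
A = ½ × 0.89 × 1.3 = 0.5785 m².
Resultant F = γ·h_c·A = 12.3606 × 7.73333 × 0.5785 = 55.298 kN.
I_c = b·h³/36 = 0.89 × 1.3³/36 = 0.0543147 m⁴.
Centre of pressure: y_p = y_c + I_c/(y_c·A) = 7.73333 + 0.0543147/(7.73333 × 0.5785) = 7.73333 + 0.0121408 = 7.74547 m along the plane.
The resultant acts 0.433333 + 0.0121408 = 0.445474 m (along the plate) below the hinge at the top edge, so the moment about the hinge is M = F × 0.445474 = 55.298 × 0.445474 = 24.6338 kN·m.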